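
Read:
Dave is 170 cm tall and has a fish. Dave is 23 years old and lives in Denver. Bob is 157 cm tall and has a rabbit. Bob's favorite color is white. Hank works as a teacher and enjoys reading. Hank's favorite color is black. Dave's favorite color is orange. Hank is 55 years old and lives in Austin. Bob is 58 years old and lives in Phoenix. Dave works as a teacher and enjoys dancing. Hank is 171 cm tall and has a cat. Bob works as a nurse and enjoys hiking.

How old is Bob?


Bob is 58 years old

58


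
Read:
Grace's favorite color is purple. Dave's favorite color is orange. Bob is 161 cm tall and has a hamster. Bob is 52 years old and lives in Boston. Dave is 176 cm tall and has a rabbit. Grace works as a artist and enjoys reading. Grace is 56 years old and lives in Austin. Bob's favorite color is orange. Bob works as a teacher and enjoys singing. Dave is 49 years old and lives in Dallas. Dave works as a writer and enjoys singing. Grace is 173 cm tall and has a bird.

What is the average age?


Sum=157, n=3, avg=52.33

52.33


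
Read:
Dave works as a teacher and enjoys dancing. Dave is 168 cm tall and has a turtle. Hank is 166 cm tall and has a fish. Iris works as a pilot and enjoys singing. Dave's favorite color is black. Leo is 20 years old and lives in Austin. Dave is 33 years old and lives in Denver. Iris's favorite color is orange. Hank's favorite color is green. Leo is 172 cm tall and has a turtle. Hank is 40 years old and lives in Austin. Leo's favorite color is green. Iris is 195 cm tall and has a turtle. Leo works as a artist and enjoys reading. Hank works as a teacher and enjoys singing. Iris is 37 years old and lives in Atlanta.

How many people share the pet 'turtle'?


Count: 3

3


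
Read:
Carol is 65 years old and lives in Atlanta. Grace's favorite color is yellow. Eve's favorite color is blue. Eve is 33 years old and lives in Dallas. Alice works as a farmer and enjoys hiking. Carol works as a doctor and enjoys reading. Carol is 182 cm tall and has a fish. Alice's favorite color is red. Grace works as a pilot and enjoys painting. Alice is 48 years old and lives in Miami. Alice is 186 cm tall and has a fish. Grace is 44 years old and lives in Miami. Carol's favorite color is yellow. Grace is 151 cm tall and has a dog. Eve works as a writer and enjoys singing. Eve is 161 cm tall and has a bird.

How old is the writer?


The writer is Eve, age 33

33


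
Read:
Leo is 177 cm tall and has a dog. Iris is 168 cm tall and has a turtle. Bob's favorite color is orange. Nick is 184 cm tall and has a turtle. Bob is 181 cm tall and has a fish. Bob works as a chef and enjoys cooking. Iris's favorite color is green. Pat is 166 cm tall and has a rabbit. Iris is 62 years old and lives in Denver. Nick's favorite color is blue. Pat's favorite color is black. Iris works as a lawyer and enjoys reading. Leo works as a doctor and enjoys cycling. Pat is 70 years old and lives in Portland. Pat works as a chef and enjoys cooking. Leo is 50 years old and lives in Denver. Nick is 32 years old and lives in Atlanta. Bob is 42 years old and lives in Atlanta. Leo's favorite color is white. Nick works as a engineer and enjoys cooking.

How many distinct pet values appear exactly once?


Unique pet values: 3

3


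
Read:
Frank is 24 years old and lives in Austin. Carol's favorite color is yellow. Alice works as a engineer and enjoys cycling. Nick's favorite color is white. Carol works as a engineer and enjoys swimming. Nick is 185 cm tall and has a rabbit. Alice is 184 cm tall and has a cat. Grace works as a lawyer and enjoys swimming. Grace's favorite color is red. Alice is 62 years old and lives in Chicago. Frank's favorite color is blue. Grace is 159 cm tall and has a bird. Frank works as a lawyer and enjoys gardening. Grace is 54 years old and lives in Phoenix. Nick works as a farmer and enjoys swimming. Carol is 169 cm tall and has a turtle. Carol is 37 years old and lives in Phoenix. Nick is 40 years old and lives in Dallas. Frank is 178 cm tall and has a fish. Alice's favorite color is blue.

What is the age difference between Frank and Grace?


|24 - 54| = 30

30


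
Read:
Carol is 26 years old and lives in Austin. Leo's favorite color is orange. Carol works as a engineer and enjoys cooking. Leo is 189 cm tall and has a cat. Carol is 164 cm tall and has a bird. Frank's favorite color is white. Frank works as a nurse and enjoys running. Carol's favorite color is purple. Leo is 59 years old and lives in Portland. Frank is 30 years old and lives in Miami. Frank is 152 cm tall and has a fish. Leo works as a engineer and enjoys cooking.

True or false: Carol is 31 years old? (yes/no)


Carol is actually 26. no

no


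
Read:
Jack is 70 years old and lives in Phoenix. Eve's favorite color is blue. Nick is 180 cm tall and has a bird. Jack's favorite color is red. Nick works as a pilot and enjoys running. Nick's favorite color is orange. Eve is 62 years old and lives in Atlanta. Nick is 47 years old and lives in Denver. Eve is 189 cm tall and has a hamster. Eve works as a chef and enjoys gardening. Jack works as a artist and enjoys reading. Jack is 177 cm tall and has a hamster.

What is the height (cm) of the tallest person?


Tallest: Eve at 189 cm

189


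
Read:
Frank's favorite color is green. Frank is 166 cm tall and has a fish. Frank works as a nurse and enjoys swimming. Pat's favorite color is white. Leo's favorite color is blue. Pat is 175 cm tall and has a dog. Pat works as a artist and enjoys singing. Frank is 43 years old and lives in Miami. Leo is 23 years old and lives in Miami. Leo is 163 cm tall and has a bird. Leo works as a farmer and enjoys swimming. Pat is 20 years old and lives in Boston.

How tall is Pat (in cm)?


Pat is 175 cm tall

175


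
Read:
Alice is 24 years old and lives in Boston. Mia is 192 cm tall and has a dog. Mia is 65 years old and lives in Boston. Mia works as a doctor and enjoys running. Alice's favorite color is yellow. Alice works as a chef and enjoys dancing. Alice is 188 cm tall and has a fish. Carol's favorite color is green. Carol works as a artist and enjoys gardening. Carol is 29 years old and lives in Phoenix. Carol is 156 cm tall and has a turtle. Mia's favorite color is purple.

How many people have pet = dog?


Count: 1

1


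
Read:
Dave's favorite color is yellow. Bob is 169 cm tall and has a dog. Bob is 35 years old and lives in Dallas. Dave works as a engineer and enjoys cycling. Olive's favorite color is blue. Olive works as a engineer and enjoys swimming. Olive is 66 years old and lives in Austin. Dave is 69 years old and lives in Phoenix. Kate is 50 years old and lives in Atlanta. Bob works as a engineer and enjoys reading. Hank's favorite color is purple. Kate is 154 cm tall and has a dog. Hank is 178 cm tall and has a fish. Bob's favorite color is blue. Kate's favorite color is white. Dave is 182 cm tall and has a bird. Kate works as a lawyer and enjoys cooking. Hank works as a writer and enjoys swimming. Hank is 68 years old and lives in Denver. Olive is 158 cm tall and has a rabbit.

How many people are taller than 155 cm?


Taller than 155: 4

4


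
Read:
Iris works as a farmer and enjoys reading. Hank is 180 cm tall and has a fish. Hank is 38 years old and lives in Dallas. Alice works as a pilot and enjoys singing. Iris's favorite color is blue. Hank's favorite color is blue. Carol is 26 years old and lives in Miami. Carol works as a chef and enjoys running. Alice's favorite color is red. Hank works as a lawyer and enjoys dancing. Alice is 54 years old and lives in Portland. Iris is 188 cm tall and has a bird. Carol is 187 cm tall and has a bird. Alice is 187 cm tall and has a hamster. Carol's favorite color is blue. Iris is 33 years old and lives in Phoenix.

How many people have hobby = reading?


Count: 1

1


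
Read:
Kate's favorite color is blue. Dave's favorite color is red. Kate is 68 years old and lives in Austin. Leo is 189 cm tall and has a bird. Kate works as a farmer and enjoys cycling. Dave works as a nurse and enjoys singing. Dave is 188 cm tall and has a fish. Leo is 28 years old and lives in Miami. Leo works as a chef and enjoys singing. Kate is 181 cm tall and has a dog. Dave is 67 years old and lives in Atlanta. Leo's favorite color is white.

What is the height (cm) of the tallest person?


Tallest: Leo at 189 cm

189


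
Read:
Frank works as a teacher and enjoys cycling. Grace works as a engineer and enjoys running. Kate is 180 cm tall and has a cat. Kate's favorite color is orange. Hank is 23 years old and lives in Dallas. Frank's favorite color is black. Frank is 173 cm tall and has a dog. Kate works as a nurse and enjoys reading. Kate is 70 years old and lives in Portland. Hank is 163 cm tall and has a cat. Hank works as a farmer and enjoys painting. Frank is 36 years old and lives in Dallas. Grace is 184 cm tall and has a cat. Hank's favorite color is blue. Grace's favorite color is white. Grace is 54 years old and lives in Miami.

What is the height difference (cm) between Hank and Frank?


|163 - 173| = 10

10


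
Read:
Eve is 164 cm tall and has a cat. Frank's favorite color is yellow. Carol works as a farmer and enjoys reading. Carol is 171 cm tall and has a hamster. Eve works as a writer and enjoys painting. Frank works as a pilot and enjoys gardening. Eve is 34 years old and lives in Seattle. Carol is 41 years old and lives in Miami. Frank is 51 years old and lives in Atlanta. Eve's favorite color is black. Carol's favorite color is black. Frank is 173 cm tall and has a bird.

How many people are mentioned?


People: Frank, Carol, Eve. Count = 3

3


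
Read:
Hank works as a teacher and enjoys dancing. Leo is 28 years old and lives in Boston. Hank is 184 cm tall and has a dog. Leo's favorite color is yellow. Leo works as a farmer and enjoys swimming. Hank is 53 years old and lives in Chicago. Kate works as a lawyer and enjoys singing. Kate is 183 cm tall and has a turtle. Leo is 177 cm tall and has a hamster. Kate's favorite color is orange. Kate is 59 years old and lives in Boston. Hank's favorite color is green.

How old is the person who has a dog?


Person with dog is Hank, age 53

53


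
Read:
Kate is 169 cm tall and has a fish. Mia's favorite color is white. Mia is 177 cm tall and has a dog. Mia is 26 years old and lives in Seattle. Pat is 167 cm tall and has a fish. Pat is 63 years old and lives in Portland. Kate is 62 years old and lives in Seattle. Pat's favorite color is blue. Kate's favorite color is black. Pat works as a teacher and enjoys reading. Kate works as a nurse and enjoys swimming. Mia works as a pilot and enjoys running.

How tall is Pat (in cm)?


Pat is 167 cm tall

167


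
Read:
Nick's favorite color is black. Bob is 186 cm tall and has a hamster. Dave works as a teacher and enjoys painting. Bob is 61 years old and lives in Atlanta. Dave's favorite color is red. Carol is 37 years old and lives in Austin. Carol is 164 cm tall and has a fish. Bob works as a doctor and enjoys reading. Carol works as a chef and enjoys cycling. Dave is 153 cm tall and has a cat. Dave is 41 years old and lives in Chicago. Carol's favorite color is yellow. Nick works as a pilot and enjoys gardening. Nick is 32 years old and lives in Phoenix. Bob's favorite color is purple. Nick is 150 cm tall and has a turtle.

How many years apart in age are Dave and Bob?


41 vs 61, diff = 20

20


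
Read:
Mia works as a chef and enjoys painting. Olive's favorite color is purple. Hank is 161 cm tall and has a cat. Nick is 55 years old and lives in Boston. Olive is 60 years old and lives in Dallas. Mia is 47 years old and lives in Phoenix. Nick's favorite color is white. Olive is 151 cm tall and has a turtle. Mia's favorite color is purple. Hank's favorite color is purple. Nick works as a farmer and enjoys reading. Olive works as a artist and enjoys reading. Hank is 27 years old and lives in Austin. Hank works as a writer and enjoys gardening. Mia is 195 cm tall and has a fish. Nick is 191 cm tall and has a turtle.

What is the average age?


Sum=189, n=4, avg=47.25

47.25


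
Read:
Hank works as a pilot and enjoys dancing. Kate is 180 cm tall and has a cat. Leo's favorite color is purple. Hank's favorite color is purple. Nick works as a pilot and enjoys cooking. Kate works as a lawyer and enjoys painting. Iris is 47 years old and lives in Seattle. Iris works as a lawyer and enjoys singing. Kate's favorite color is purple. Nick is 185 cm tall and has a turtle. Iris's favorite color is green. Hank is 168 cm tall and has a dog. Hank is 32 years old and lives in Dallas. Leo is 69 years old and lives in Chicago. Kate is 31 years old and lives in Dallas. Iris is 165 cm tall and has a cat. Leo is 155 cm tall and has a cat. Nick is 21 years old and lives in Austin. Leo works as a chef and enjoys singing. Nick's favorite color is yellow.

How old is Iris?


Iris is 47 years old

47


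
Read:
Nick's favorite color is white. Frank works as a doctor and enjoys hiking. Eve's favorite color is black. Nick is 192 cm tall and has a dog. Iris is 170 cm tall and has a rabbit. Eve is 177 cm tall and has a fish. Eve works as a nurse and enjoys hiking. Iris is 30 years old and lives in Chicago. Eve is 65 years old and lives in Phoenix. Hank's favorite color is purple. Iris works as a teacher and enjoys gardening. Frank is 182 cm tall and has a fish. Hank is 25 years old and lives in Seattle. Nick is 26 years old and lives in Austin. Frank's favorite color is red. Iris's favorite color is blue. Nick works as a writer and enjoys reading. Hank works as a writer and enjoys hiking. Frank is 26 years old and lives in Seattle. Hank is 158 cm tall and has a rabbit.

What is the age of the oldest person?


Oldest: Eve at 65

65


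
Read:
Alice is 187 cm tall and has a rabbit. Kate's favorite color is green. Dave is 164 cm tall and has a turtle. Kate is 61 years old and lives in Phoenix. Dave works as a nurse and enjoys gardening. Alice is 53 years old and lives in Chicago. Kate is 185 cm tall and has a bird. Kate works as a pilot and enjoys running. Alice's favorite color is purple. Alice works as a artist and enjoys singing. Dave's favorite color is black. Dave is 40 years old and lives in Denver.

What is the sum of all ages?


40+53+61 = 154

154


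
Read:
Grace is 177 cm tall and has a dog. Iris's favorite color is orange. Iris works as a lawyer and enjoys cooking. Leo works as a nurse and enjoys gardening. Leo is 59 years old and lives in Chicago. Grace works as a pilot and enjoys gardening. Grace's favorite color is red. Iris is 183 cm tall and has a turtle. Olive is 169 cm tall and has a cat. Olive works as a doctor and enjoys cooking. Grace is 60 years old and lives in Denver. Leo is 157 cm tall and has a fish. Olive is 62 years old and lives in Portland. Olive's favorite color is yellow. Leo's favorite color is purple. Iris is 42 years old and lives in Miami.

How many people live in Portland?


Count in Portland: 1

1


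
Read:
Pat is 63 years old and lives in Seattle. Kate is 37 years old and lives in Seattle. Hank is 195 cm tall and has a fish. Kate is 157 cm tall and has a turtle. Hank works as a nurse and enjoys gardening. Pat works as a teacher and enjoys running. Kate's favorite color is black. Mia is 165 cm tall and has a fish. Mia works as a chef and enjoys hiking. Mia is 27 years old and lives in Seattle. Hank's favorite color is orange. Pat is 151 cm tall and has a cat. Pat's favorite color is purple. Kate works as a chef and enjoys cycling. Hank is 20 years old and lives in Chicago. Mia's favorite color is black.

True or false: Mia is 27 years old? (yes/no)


Mia is actually 27. yes

yes


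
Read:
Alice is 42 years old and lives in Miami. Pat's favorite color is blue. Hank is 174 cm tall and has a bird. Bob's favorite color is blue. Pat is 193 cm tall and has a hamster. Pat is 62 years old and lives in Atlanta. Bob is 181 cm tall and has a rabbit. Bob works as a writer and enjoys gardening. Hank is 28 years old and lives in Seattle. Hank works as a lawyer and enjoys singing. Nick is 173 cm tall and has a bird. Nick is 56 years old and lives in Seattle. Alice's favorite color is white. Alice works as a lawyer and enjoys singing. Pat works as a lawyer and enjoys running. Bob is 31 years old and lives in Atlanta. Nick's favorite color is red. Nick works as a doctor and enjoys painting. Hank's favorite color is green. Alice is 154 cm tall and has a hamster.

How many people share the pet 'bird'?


Count: 2

2


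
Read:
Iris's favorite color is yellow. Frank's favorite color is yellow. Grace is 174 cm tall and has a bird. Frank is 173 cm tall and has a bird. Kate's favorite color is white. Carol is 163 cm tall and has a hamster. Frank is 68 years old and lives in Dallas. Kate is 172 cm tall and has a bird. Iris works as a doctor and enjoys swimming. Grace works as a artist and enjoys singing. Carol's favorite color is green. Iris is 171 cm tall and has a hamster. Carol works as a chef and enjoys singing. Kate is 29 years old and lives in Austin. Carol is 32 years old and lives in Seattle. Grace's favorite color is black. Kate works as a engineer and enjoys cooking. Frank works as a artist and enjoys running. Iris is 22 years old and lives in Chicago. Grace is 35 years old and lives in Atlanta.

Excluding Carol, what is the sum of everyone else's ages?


Sum (excluding Carol): 154

154


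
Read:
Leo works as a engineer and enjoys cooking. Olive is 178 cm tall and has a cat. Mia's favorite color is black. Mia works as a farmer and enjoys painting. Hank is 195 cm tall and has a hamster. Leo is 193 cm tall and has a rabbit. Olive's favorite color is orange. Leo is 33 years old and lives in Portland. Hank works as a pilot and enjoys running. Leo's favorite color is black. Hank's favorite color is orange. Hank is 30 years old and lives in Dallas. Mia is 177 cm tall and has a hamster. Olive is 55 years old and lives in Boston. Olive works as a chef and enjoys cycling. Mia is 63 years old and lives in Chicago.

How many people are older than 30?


Filter: 3

3


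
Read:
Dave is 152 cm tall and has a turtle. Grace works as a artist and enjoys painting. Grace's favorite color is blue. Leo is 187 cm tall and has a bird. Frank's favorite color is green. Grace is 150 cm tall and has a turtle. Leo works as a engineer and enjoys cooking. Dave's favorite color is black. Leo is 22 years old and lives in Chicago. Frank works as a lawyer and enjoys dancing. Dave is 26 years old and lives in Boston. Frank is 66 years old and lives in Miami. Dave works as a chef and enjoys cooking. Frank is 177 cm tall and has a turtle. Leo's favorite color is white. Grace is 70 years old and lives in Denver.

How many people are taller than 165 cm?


Taller than 165: 2

2


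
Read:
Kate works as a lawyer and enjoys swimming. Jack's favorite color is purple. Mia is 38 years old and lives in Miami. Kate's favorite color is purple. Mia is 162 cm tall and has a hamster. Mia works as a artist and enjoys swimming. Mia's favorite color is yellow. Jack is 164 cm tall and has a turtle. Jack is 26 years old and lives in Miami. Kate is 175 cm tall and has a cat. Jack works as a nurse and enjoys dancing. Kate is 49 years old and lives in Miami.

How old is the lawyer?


The lawyer is Kate, age 49

49


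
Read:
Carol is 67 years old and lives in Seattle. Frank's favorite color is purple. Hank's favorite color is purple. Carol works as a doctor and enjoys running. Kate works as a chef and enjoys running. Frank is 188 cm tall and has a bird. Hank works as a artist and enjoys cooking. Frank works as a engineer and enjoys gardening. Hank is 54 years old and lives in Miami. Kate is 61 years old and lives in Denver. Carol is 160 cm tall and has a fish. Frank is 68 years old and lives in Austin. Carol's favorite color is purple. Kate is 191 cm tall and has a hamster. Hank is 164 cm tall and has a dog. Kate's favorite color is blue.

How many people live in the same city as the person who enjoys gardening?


Person with hobby gardening is Frank, city Austin. Count = 1

1


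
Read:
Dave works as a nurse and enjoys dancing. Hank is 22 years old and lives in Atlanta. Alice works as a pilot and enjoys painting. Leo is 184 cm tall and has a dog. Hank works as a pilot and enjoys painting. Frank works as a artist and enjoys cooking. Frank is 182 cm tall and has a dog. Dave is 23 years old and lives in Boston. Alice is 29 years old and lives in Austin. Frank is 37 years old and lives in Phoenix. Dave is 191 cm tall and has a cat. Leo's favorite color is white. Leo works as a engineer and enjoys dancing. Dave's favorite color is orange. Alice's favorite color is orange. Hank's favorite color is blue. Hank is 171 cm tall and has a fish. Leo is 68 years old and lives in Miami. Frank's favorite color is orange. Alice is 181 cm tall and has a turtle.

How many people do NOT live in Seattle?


Not in Seattle: 5

5


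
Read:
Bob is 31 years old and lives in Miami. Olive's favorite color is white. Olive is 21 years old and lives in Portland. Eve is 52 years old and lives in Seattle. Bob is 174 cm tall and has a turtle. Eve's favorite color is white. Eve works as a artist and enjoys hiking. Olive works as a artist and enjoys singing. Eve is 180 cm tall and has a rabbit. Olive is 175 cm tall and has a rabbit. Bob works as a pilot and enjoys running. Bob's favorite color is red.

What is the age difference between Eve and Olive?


|52 - 21| = 31

31


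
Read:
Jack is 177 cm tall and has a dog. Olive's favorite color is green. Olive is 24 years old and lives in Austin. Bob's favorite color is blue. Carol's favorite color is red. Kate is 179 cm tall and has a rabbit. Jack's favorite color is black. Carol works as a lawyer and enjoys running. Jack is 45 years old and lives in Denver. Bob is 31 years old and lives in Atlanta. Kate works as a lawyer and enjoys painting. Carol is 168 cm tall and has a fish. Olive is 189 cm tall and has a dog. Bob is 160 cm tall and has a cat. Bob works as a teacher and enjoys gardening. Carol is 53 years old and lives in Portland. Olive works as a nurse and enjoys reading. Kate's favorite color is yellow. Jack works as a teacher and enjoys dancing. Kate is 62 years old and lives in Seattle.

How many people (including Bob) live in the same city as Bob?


Bob lives in Atlanta. Count = 1

1


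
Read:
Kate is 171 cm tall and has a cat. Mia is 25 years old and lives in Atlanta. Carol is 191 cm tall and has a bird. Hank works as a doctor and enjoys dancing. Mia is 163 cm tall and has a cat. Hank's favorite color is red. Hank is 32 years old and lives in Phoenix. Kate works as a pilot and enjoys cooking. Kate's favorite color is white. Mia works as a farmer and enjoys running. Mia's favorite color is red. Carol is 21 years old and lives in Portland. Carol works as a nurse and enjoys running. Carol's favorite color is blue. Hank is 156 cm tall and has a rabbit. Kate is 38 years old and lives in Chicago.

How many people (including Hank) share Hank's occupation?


Hank is a doctor. Count = 1

1


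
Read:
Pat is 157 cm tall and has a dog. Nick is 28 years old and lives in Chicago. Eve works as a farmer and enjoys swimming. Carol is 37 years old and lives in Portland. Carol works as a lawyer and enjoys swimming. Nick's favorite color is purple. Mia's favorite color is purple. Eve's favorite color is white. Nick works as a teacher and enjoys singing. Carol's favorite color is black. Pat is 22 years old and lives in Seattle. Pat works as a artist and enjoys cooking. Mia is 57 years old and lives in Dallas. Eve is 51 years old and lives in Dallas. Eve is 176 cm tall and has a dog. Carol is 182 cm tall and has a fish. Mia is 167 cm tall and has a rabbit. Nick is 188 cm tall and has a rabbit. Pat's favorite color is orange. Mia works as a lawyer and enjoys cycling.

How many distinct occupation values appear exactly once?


Unique occupation values: 3

3


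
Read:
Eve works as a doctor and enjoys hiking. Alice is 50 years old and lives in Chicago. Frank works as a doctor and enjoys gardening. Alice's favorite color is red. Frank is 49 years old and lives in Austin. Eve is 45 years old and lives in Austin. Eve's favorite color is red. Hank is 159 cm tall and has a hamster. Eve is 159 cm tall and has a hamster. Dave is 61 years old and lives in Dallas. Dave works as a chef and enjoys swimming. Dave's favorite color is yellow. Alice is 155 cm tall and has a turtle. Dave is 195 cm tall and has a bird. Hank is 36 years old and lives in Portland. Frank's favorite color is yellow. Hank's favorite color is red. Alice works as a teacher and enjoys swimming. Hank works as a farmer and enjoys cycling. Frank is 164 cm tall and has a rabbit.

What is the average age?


Sum=241, n=5, avg=48.2

48.2


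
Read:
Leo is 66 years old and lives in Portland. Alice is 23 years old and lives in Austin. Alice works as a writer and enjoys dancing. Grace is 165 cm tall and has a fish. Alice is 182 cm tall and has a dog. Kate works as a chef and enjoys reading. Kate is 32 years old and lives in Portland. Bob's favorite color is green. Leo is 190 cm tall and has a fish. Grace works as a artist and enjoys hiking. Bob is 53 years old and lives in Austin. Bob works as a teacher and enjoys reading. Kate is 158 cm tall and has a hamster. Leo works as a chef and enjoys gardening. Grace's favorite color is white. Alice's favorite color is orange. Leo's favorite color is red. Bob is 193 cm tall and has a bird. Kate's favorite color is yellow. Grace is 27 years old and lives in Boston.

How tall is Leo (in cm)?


Leo is 190 cm tall

190


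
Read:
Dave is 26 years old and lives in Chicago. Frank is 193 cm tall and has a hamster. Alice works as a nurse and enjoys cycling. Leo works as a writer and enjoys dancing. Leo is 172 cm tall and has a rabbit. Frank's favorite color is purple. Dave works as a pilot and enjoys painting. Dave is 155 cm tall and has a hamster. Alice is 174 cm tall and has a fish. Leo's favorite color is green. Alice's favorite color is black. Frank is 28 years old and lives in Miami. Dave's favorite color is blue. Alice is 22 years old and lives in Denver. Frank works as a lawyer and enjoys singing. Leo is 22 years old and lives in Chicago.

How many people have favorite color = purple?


Count: 1

1


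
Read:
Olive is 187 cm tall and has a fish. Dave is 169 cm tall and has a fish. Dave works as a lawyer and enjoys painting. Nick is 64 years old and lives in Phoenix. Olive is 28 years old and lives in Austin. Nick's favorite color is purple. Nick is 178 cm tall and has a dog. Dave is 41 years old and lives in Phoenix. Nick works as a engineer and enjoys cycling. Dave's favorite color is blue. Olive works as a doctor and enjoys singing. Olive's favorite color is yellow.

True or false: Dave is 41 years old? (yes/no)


Dave is actually 41. yes

yes


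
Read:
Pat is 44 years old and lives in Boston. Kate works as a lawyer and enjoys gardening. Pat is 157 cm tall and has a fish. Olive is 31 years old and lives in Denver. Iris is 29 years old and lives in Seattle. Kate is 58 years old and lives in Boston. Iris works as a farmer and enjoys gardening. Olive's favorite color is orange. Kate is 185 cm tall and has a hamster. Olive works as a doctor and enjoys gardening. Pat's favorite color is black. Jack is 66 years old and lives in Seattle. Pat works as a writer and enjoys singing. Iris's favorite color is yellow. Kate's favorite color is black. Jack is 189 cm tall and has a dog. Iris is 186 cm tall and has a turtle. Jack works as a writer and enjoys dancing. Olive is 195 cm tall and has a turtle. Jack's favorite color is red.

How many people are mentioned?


People: Jack, Kate, Iris, Pat, Olive. Count = 5

5


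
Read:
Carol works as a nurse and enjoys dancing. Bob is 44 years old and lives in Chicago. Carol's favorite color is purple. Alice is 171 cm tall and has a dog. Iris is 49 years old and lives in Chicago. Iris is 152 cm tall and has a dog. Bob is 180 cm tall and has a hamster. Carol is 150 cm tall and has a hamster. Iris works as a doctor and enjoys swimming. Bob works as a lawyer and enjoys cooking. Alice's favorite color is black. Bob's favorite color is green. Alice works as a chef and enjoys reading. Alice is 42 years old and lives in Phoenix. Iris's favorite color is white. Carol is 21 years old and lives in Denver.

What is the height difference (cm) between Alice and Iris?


|171 - 152| = 19

19


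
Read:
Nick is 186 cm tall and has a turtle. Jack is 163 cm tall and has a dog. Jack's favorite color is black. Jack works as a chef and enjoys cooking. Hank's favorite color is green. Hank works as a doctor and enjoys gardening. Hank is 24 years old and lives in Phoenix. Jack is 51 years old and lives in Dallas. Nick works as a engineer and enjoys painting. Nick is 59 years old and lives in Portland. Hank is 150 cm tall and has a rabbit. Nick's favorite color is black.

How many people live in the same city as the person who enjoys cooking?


Person with hobby cooking is Jack, city Dallas. Count = 1

1


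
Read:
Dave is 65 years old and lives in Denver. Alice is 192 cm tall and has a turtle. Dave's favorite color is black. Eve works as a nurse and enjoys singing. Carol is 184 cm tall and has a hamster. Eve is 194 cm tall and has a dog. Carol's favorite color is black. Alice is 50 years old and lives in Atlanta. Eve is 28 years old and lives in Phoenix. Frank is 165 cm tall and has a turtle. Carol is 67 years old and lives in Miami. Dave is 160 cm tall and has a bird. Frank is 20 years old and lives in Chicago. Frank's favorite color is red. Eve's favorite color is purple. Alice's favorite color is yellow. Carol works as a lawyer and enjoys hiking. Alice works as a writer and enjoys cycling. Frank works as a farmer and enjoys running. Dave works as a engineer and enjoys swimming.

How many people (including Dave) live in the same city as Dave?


Dave lives in Denver. Count = 1

1


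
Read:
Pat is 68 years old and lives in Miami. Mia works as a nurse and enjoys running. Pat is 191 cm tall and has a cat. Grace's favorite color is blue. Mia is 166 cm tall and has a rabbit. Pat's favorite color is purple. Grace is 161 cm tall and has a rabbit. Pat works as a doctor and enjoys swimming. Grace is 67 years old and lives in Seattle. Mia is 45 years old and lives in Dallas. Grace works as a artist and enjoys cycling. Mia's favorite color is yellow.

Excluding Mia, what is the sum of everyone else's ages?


Sum (excluding Mia): 135

135


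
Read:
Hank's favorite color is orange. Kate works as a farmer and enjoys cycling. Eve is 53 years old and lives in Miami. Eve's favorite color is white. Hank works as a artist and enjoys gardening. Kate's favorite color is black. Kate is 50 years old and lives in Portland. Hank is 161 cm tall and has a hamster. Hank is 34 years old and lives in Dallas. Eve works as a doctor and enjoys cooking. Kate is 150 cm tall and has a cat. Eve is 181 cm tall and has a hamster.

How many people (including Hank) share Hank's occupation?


Hank is a artist. Count = 1

1


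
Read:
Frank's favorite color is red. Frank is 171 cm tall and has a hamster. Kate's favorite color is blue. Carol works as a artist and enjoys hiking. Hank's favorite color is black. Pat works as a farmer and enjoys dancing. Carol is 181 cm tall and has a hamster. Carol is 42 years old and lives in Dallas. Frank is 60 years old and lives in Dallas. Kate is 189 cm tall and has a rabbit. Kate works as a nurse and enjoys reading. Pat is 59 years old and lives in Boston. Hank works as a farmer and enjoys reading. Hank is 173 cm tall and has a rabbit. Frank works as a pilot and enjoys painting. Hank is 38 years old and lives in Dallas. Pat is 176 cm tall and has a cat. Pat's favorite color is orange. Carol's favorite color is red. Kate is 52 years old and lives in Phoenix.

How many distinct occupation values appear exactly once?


Unique occupation values: 3

3


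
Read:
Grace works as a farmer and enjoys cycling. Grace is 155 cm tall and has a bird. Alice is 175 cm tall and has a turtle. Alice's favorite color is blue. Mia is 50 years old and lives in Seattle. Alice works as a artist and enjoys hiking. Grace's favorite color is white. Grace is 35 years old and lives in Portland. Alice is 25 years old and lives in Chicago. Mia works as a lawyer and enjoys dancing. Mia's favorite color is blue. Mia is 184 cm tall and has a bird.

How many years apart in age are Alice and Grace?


25 vs 35, diff = 10

10


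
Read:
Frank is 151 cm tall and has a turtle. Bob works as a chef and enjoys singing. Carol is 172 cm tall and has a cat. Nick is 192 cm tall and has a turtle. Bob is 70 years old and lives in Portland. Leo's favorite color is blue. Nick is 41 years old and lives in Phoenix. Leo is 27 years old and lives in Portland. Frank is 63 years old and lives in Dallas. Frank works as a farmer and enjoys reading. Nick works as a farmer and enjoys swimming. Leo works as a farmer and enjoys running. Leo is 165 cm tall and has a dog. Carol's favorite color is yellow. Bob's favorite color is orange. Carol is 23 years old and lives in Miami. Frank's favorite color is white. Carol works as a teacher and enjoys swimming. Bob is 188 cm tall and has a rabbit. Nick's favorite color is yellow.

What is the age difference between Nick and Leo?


|41 - 27| = 14

14


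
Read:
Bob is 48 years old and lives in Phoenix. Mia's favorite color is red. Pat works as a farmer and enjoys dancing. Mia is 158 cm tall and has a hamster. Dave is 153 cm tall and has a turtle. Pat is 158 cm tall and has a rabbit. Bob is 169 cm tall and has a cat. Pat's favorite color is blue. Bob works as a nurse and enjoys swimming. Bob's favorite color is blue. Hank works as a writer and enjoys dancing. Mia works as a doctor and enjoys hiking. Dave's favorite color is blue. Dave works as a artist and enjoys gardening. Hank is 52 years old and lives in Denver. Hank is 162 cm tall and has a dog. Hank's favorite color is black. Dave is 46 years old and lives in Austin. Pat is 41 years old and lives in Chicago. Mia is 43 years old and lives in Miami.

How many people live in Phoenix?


Count in Phoenix: 1

1


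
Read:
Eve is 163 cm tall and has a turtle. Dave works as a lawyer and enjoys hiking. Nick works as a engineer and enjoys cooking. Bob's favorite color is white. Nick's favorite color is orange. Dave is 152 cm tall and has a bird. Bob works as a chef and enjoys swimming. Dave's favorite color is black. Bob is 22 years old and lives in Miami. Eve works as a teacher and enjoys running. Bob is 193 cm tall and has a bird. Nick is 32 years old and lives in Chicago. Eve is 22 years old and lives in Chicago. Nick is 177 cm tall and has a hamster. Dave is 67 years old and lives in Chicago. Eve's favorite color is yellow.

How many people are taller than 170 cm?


Taller than 170: 2

2


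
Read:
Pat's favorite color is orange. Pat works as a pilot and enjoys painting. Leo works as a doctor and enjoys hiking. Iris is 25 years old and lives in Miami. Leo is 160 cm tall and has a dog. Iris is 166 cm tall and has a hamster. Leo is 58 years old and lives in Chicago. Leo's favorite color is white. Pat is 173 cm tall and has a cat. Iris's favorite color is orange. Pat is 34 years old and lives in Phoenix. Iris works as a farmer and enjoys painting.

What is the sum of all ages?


34+58+25 = 117

117


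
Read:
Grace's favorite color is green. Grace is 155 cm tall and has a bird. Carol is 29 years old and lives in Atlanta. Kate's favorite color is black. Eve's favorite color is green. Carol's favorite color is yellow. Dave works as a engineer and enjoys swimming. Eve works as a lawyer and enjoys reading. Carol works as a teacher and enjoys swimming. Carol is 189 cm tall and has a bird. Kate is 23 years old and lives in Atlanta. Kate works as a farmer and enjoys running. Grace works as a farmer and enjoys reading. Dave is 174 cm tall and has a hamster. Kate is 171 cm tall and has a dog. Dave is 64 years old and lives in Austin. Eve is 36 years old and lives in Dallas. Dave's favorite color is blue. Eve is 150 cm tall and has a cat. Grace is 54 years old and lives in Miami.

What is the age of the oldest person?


Oldest: Dave at 64

64


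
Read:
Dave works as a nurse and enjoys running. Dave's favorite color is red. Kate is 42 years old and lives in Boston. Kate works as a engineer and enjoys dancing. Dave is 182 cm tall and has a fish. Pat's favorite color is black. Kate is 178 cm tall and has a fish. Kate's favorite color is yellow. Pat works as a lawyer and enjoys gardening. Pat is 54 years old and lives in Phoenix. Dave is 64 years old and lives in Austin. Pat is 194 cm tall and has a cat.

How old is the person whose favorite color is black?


Person with favorite color=black is Pat, age 54

54


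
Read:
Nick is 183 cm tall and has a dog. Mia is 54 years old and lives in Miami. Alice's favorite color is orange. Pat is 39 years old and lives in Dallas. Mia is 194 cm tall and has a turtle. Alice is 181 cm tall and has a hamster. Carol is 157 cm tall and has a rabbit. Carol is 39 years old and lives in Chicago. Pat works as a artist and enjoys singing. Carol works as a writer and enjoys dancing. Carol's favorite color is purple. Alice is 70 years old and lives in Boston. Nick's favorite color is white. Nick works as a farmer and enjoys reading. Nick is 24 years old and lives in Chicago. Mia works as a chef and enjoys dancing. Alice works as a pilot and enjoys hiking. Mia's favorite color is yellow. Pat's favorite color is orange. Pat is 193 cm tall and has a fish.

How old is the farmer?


The farmer is Nick, age 24

24


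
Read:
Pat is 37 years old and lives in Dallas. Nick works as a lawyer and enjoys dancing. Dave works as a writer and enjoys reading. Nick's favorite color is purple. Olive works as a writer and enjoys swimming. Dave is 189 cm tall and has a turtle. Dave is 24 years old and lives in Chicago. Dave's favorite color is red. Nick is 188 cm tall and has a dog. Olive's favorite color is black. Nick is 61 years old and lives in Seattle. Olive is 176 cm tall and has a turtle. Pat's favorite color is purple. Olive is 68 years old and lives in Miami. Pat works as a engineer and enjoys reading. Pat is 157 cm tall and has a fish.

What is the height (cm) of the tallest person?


Tallest: Dave at 189 cm

189


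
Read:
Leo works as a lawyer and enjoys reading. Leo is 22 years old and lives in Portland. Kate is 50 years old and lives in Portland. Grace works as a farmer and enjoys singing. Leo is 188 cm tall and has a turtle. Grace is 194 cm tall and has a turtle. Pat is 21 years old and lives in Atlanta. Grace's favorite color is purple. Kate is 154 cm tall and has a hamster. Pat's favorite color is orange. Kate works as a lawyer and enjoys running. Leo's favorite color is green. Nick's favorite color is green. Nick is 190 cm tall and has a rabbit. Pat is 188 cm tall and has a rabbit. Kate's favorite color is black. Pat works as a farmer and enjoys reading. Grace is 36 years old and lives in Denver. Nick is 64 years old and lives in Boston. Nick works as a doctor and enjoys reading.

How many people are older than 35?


Filter: 3

3


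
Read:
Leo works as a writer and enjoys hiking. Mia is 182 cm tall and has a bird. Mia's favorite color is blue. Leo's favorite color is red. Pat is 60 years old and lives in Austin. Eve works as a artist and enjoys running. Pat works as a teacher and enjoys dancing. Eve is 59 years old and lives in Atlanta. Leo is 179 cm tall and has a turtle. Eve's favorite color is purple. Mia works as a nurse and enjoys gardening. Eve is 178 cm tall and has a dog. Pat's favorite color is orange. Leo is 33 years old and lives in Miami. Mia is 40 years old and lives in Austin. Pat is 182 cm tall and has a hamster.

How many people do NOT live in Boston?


Not in Boston: 4

4


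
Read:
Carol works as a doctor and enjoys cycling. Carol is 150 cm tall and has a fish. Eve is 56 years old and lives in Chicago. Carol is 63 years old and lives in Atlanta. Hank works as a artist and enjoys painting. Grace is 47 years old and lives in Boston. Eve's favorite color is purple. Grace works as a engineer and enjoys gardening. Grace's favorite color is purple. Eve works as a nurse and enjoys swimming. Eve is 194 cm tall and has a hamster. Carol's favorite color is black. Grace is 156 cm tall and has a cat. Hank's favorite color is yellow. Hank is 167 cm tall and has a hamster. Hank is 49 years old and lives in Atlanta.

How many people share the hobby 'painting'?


Count: 1

1
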